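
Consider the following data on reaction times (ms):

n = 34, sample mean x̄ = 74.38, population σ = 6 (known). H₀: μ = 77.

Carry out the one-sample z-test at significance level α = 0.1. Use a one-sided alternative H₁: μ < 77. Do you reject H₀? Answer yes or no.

reject H₀: yes

SE = σ/√n = 6/√34 = 1.0290
z = (x̄−μ₀)/SE = (74.38−77)/1.0290 = -2.5462
p-value (one-sided, H₁ less) = 0.00545
At α=0.1: p < α → reject H₀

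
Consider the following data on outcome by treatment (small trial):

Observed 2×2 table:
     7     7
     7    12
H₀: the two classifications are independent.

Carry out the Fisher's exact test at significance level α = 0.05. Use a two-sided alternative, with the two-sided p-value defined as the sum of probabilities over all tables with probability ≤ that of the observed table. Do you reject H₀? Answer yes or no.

reject H₀: no

Margins: r₁=14, r₂=19, c₁=14, c₂=19, n=33
p_obs = C(14,7)·C(19,7)/C(33,14); sum pmf over tables with pmf ≤ p_obs
p-value (two-sided) = 0.49694
At α=0.05: p ≥ α → fail to reject H₀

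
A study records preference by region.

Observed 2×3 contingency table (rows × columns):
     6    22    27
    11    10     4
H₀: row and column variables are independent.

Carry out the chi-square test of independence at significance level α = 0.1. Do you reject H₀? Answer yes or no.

Row totals [55, 25], col totals [17, 32, 31], n=80
χ² = (6−11.69)²/11.69 + (22−22.00)²/22.00 + (27−21.31)²/21.31 + (11−5.31)²/5.31 + (10−10.00)²/10.00 + (4−9.69)²/9.69 = 13.7136
df = 2
p-value (upper-tail) = 0.00105
At α=0.1: p < α → reject H₀

reject H₀: yes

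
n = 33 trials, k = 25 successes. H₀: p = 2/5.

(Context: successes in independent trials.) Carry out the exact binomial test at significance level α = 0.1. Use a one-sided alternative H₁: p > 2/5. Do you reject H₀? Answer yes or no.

Exact binomial: n=33, k=25, p₀=2/5=0.4000
P(X≥25) from Σ C(n,i)·p₀^i·(1−p₀)^(n−i)
p-value (one-sided, H₁ greater) = 0.00003
At α=0.1: p < α → reject H₀

reject H₀: yes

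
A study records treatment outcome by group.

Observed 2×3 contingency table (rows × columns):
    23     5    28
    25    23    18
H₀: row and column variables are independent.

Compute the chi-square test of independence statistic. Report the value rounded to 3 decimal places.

test statistic = 13.097

Row totals [56, 66], col totals [48, 28, 46], n=122
χ² = (23−22.03)²/22.03 + (5−12.85)²/12.85 + (28−21.11)²/21.11 + (25−25.97)²/25.97 + (23−15.15)²/15.15 + (18−24.89)²/24.89 = 13.0970
df = 2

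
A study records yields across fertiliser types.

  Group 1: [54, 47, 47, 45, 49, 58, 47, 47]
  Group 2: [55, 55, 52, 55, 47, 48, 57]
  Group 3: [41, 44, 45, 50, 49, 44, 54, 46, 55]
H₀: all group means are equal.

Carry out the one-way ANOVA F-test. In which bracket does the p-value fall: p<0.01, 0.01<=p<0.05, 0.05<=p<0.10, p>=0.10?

Group means [49.25, 52.71, 47.56], grand mean 49.625
SSB = Σnᵢ(x̄ᵢ−x̄)² = 106.474; SSW = ΣΣ(x−x̄ᵢ)² = 409.151
MSB = 106.474/2 = 53.2371; MSW = 409.151/21 = 19.4834
F = MSB/MSW = 2.7324
df = (2, 21)
p-value (upper-tail) = 0.08816
→ bracket: 0.05<=p<0.10

p-value bracket: 0.05<=p<0.10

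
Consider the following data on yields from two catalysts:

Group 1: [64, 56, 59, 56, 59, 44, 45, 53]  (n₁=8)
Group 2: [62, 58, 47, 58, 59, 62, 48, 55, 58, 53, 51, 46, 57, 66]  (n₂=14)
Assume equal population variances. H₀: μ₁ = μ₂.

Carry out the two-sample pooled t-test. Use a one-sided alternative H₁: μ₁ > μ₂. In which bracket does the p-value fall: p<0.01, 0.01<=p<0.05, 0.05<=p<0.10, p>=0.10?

p-value bracket: p>=0.10

x̄₁=54.500, s₁=6.949, n₁=8
x̄₂=55.714, s₂=6.031, n₂=14
s_p² = [7·6.949² + 13·6.031²]/20 = 40.5429
SE = √(s_p²·(1/8+1/14)) = 2.8220
t = (54.500−55.714)/2.8220 = -0.4303
df = 20
p-value (one-sided, H₁ greater) = 0.66421
→ bracket: p>=0.10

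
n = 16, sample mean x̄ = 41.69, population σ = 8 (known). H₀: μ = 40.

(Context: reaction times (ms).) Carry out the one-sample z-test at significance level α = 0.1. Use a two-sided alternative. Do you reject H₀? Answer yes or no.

SE = σ/√n = 8/√16 = 2.0000
z = (x̄−μ₀)/SE = (41.69−40)/2.0000 = 0.8450
p-value (two-sided) = 0.39811
At α=0.1: p ≥ α → fail to reject H₀

reject H₀: no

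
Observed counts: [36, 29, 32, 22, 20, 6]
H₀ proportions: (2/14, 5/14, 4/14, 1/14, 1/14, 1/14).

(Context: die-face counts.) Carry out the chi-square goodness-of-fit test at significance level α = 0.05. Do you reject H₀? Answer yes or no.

reject H₀: yes

n = 145; E_i = n·p_i = [20.71, 51.79, 41.43, 10.36, 10.36, 10.36]
χ² = (36−20.71)²/20.71 + (29−51.79)²/51.79 + (32−41.43)²/41.43 + (22−10.36)²/10.36 + (20−10.36)²/10.36 + (6−10.36)²/10.36 = 47.3503
df = 5
p-value (upper-tail) = 0.00000
At α=0.05: p < α → reject H₀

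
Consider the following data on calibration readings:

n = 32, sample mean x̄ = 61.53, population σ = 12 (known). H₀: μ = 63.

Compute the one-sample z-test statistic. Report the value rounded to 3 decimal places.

SE = σ/√n = 12/√32 = 2.1213
z = (x̄−μ₀)/SE = (61.53−63)/2.1213 = -0.6930

test statistic = -0.693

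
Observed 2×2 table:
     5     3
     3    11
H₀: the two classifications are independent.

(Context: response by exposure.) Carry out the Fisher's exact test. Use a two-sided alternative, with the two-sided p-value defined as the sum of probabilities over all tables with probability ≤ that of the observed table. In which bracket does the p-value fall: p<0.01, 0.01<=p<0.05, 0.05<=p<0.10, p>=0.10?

p-value bracket: 0.05<=p<0.10

Margins: r₁=8, r₂=14, c₁=8, c₂=14, n=22
p_obs = C(8,5)·C(14,3)/C(22,8); sum pmf over tables with pmf ≤ p_obs
p-value (two-sided) = 0.08146
→ bracket: 0.05<=p<0.10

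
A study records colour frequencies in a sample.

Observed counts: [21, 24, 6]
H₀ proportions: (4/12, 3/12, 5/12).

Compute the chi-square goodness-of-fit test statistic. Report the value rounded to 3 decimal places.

test statistic = 21.812

n = 51; E_i = n·p_i = [17.00, 12.75, 21.25]
χ² = (21−17.00)²/17.00 + (24−12.75)²/12.75 + (6−21.25)²/21.25 = 21.8118
df = 2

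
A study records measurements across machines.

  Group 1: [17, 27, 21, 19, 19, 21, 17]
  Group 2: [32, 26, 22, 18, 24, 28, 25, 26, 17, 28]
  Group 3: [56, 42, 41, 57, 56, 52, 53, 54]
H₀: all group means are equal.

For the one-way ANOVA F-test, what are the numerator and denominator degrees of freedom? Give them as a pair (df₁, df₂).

k = 3 groups, N = 25 total
df = (k−1, N−k) = (3−1, 25−3) = (2, 22)

degrees of freedom = [2, 22]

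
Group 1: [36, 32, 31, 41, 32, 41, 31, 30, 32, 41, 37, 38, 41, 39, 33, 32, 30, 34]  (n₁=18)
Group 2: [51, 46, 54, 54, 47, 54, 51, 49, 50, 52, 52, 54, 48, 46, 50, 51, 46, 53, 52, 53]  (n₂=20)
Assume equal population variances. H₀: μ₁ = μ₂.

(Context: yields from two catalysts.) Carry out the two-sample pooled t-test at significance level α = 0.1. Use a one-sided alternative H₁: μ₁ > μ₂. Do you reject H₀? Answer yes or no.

x̄₁=35.056, s₁=4.179, n₁=18
x̄₂=50.650, s₂=2.815, n₂=20
s_p² = [17·4.179² + 19·2.815²]/36 = 12.4304
SE = √(s_p²·(1/18+1/20)) = 1.1455
t = (35.056−50.650)/1.1455 = -13.6140
df = 36
p-value (one-sided, H₁ greater) = 1.00000
At α=0.1: p ≥ α → fail to reject H₀

reject H₀: no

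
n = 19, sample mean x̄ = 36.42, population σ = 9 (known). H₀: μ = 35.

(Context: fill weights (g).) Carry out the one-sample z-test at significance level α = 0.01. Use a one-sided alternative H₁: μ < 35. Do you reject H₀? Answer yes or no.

SE = σ/√n = 9/√19 = 2.0647
z = (x̄−μ₀)/SE = (36.42−35)/2.0647 = 0.6877
p-value (one-sided, H₁ less) = 0.75419
At α=0.01: p ≥ α → fail to reject H₀

reject H₀: no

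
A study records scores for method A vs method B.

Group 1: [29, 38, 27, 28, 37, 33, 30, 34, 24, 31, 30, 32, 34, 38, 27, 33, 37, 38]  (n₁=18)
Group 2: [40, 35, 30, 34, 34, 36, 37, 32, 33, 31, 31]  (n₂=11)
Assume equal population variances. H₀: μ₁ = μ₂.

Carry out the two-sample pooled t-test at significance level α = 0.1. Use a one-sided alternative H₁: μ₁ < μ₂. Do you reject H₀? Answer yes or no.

x̄₁=32.222, s₁=4.305, n₁=18
x̄₂=33.909, s₂=2.982, n₂=11
s_p² = [17·4.305² + 10·2.982²]/27 = 14.9637
SE = √(s_p²·(1/18+1/11)) = 1.4804
t = (32.222−33.909)/1.4804 = -1.1394
df = 27
p-value (one-sided, H₁ less) = 0.13226
At α=0.1: p ≥ α → fail to reject H₀

reject H₀: no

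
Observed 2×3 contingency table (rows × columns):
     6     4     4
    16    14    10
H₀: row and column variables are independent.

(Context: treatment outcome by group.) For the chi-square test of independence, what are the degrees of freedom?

df = (r−1)(c−1) = (2−1)·(3−1) = 2

degrees of freedom = 2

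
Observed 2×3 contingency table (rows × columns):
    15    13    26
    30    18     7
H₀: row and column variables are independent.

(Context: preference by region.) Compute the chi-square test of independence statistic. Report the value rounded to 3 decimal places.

test statistic = 16.738

Row totals [54, 55], col totals [45, 31, 33], n=109
χ² = (15−22.29)²/22.29 + (13−15.36)²/15.36 + (26−16.35)²/16.35 + (30−22.71)²/22.71 + (18−15.64)²/15.64 + (7−16.65)²/16.65 = 16.7381
df = 2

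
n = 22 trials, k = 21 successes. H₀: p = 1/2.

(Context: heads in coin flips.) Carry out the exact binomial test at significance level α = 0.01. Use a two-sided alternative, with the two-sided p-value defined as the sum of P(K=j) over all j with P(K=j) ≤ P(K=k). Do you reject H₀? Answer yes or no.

Exact binomial: n=22, k=21, p₀=1/2=0.5000
P(X=j) = C(n,j)·p₀^j·(1−p₀)^(n−j); p = Σ P(X=j) over j with P(X=j) ≤ P(X=21)
p-value (two-sided) = 0.00001
At α=0.01: p < α → reject H₀

reject H₀: yes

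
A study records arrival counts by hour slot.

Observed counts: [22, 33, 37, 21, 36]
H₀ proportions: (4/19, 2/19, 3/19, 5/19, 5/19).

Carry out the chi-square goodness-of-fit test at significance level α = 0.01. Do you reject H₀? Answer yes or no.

reject H₀: yes

n = 149; E_i = n·p_i = [31.37, 15.68, 23.53, 39.21, 39.21]
χ² = (22−31.37)²/31.37 + (33−15.68)²/15.68 + (37−23.53)²/23.53 + (21−39.21)²/39.21 + (36−39.21)²/39.21 = 38.3519
df = 4
p-value (upper-tail) = 0.00000
At α=0.01: p < α → reject H₀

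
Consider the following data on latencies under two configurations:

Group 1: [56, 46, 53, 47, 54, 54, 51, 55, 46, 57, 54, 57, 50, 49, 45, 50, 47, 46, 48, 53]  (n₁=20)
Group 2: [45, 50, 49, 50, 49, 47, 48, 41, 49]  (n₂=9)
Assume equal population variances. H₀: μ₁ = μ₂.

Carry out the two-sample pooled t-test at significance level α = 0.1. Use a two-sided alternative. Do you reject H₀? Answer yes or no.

x̄₁=50.900, s₁=4.012, n₁=20
x̄₂=47.556, s₂=2.920, n₂=9
s_p² = [19·4.012² + 8·2.920²]/27 = 13.8527
SE = √(s_p²·(1/20+1/9)) = 1.4939
t = (50.900−47.556)/1.4939 = 2.2387
df = 27
p-value (two-sided) = 0.03362
At α=0.1: p < α → reject H₀

reject H₀: yes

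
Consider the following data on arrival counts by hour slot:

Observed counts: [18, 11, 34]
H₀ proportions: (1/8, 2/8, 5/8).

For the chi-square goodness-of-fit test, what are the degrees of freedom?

degrees of freedom = 2

df = k − 1 = 3 − 1 = 2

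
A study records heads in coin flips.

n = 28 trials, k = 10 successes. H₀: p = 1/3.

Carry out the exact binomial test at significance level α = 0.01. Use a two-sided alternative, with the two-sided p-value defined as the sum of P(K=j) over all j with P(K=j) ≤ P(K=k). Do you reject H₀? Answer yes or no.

Exact binomial: n=28, k=10, p₀=1/3=0.3333
P(X=j) = C(n,j)·p₀^j·(1−p₀)^(n−j); p = Σ P(X=j) over j with P(X=j) ≤ P(X=10)
p-value (two-sided) = 0.84171
At α=0.01: p ≥ α → fail to reject H₀

reject H₀: no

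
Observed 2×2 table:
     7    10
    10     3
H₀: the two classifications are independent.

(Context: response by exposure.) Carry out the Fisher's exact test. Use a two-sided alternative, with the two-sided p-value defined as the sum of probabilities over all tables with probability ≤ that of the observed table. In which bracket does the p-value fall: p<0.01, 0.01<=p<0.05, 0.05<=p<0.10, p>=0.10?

p-value bracket: 0.05<=p<0.10

Margins: r₁=17, r₂=13, c₁=17, c₂=13, n=30
p_obs = C(17,7)·C(13,10)/C(30,17); sum pmf over tables with pmf ≤ p_obs
p-value (two-sided) = 0.07112
→ bracket: 0.05<=p<0.10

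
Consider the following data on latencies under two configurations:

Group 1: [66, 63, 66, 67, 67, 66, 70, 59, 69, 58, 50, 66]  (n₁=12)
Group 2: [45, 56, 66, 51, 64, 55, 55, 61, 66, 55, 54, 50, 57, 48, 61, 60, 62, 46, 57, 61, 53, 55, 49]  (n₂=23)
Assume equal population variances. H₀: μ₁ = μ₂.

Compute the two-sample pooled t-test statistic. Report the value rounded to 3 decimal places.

x̄₁=63.917, s₁=5.664, n₁=12
x̄₂=55.957, s₂=6.049, n₂=23
s_p² = [11·5.664² + 22·6.049²]/33 = 35.0871
SE = √(s_p²·(1/12+1/23)) = 2.1094
t = (63.917−55.957)/2.1094 = 3.7737
df = 33

test statistic = 3.774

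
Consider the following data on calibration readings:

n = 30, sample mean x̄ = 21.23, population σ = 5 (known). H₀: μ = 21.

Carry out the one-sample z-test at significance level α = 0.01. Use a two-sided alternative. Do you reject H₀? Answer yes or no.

reject H₀: no

SE = σ/√n = 5/√30 = 0.9129
z = (x̄−μ₀)/SE = (21.23−21)/0.9129 = 0.2520
p-value (two-sided) = 0.80108
At α=0.01: p ≥ α → fail to reject H₀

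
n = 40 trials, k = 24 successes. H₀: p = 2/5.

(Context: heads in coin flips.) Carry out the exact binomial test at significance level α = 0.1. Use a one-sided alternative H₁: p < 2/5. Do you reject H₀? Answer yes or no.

Exact binomial: n=40, k=24, p₀=2/5=0.4000
P(X≤24) from Σ C(n,i)·p₀^i·(1−p₀)^(n−i)
p-value (one-sided, H₁ less) = 0.99665
At α=0.1: p ≥ α → fail to reject H₀

reject H₀: no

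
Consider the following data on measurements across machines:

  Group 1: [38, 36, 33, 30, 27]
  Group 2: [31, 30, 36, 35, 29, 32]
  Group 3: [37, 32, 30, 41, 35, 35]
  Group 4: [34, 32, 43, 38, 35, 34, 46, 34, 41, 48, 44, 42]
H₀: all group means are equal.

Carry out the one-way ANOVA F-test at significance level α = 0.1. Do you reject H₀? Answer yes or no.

Group means [32.80, 32.17, 35.00, 39.25], grand mean 35.793
SSB = Σnᵢ(x̄ᵢ−x̄)² = 270.875; SSW = ΣΣ(x−x̄ᵢ)² = 515.883
MSB = 270.875/3 = 90.2918; MSW = 515.883/25 = 20.6353
F = MSB/MSW = 4.3756
df = (3, 25)
p-value (upper-tail) = 0.01315
At α=0.1: p < α → reject H₀

reject H₀: yes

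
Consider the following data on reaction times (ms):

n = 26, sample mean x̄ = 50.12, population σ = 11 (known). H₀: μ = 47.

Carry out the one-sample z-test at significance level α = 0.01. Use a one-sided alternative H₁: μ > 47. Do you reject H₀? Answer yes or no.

SE = σ/√n = 11/√26 = 2.1573
z = (x̄−μ₀)/SE = (50.12−47)/2.1573 = 1.4463
p-value (one-sided, H₁ greater) = 0.07405
At α=0.01: p ≥ α → fail to reject H₀

reject H₀: no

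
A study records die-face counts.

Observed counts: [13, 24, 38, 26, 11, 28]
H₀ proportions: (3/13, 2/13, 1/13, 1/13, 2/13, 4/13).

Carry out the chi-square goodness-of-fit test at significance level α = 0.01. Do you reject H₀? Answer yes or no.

n = 140; E_i = n·p_i = [32.31, 21.54, 10.77, 10.77, 21.54, 43.08]
χ² = (13−32.31)²/32.31 + (24−21.54)²/21.54 + (38−10.77)²/10.77 + (26−10.77)²/10.77 + (11−21.54)²/21.54 + (28−43.08)²/43.08 = 112.6488
df = 5
p-value (upper-tail) = 0.00000
At α=0.01: p < α → reject H₀

reject H₀: yes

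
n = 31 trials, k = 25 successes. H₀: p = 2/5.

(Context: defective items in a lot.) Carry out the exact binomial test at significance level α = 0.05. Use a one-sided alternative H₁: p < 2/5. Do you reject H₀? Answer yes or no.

reject H₀: no

Exact binomial: n=31, k=25, p₀=2/5=0.4000
P(X≤25) from Σ C(n,i)·p₀^i·(1−p₀)^(n−i)
p-value (one-sided, H₁ less) = 1.00000
At α=0.05: p ≥ α → fail to reject H₀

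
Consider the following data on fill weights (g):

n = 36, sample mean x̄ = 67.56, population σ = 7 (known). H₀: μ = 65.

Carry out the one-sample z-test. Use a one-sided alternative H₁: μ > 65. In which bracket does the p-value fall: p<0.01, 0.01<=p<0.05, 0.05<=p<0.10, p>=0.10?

SE = σ/√n = 7/√36 = 1.1667
z = (x̄−μ₀)/SE = (67.56−65)/1.1667 = 2.1943
p-value (one-sided, H₁ greater) = 0.01411
→ bracket: 0.01<=p<0.05

p-value bracket: 0.01<=p<0.05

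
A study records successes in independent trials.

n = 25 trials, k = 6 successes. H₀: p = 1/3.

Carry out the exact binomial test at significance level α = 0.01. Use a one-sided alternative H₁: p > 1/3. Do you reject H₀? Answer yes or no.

reject H₀: no

Exact binomial: n=25, k=6, p₀=1/3=0.3333
P(X≥6) from Σ C(n,i)·p₀^i·(1−p₀)^(n−i)
p-value (one-sided, H₁ greater) = 0.88805
At α=0.01: p ≥ α → fail to reject H₀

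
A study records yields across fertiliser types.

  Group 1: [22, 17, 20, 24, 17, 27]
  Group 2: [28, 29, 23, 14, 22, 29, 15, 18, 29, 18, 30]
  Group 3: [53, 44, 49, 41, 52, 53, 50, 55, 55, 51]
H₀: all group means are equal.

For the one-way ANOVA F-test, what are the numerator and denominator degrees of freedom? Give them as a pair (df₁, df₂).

k = 3 groups, N = 27 total
df = (k−1, N−k) = (3−1, 27−3) = (2, 24)

degrees of freedom = [2, 24]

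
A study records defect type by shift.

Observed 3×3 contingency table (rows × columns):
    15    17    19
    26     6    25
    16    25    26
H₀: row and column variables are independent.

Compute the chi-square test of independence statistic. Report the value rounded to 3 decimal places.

Row totals [51, 57, 67], col totals [57, 48, 70], n=175
χ² = (15−16.61)²/16.61 + (17−13.99)²/13.99 + (19−20.40)²/20.40 + (26−18.57)²/18.57 + (6−15.63)²/15.63 + (25−22.80)²/22.80 + (16−21.82)²/21.82 + (25−18.38)²/18.38 + (26−26.80)²/26.80 = 13.9911
df = 4

test statistic = 13.991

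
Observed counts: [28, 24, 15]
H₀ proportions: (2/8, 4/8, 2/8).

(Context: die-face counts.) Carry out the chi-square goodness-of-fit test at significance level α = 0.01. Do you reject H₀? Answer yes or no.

reject H₀: yes

n = 67; E_i = n·p_i = [16.75, 33.50, 16.75]
χ² = (28−16.75)²/16.75 + (24−33.50)²/33.50 + (15−16.75)²/16.75 = 10.4328
df = 2
p-value (upper-tail) = 0.00543
At α=0.01: p < α → reject H₀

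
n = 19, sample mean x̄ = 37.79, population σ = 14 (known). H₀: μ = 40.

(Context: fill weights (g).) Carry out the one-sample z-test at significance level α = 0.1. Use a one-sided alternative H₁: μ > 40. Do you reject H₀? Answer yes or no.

SE = σ/√n = 14/√19 = 3.2118
z = (x̄−μ₀)/SE = (37.79−40)/3.2118 = -0.6881
p-value (one-sided, H₁ greater) = 0.75430
At α=0.1: p ≥ α → fail to reject H₀

reject H₀: no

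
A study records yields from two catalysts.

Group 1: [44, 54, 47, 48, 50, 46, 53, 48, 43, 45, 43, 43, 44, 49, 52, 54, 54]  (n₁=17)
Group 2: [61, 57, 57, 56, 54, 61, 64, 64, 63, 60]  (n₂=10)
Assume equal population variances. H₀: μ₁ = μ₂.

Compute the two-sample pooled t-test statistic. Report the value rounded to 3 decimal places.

test statistic = -7.424

x̄₁=48.059, s₁=4.145, n₁=17
x̄₂=59.700, s₂=3.529, n₂=10
s_p² = [16·4.145² + 9·3.529²]/25 = 15.4816
SE = √(s_p²·(1/17+1/10)) = 1.5681
t = (48.059−59.700)/1.5681 = -7.4239
df = 25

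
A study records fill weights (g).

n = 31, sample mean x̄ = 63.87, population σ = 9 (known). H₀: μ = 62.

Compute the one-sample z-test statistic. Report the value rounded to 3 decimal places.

test statistic = 1.157

SE = σ/√n = 9/√31 = 1.6164
z = (x̄−μ₀)/SE = (63.87−62)/1.6164 = 1.1569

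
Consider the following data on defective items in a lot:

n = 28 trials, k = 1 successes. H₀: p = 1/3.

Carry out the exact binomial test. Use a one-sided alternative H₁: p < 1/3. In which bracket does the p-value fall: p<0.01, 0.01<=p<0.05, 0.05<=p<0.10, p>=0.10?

p-value bracket: p<0.01

Exact binomial: n=28, k=1, p₀=1/3=0.3333
P(X≤1) from Σ C(n,i)·p₀^i·(1−p₀)^(n−i)
p-value (one-sided, H₁ less) = 0.00018
→ bracket: p<0.01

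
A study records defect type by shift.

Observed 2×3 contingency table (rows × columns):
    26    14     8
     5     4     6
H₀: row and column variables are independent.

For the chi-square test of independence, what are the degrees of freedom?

df = (r−1)(c−1) = (2−1)·(3−1) = 2

degrees of freedom = 2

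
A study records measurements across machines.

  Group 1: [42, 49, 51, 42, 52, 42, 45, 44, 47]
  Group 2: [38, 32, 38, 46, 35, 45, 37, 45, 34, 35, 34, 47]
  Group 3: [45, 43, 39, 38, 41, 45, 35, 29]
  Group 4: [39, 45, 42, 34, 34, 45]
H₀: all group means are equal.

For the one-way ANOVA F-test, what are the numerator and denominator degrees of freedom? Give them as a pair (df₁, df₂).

degrees of freedom = [3, 31]

k = 4 groups, N = 35 total
df = (k−1, N−k) = (4−1, 35−4) = (3, 31)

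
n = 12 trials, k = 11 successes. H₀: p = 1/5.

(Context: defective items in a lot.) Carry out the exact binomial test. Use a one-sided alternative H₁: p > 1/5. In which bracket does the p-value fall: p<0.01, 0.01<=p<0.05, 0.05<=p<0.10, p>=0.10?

p-value bracket: p<0.01

Exact binomial: n=12, k=11, p₀=1/5=0.2000
P(X≥11) from Σ C(n,i)·p₀^i·(1−p₀)^(n−i)
p-value (one-sided, H₁ greater) = 0.00000
→ bracket: p<0.01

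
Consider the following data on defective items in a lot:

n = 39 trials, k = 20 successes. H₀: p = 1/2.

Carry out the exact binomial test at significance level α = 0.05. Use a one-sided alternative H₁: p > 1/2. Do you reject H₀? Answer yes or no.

Exact binomial: n=39, k=20, p₀=1/2=0.5000
P(X≥20) from Σ C(n,i)·p₀^i·(1−p₀)^(n−i)
p-value (one-sided, H₁ greater) = 0.50000
At α=0.05: p ≥ α → fail to reject H₀

reject H₀: no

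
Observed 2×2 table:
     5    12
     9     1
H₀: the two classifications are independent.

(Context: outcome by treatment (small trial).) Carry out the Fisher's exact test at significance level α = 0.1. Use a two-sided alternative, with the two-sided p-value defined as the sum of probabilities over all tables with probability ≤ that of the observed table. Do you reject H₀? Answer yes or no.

reject H₀: yes

Margins: r₁=17, r₂=10, c₁=14, c₂=13, n=27
p_obs = C(17,5)·C(10,9)/C(27,14); sum pmf over tables with pmf ≤ p_obs
p-value (two-sided) = 0.00442
At α=0.1: p < α → reject H₀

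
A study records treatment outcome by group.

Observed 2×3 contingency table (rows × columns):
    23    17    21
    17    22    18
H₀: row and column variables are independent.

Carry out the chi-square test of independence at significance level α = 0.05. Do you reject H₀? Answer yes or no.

Row totals [61, 57], col totals [40, 39, 39], n=118
χ² = (23−20.68)²/20.68 + (17−20.16)²/20.16 + (21−20.16)²/20.16 + (17−19.32)²/19.32 + (22−18.84)²/18.84 + (18−18.84)²/18.84 = 1.6381
df = 2
p-value (upper-tail) = 0.44085
At α=0.05: p ≥ α → fail to reject H₀

reject H₀: no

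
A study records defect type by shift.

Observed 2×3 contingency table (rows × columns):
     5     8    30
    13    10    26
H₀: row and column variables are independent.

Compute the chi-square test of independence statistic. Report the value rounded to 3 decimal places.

Row totals [43, 49], col totals [18, 18, 56], n=92
χ² = (5−8.41)²/8.41 + (8−8.41)²/8.41 + (30−26.17)²/26.17 + (13−9.59)²/9.59 + (10−9.59)²/9.59 + (26−29.83)²/29.83 = 3.6879
df = 2

test statistic = 3.688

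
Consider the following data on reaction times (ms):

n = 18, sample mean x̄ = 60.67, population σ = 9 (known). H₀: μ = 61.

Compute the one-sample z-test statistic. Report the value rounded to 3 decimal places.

SE = σ/√n = 9/√18 = 2.1213
z = (x̄−μ₀)/SE = (60.67−61)/2.1213 = -0.1556

test statistic = -0.156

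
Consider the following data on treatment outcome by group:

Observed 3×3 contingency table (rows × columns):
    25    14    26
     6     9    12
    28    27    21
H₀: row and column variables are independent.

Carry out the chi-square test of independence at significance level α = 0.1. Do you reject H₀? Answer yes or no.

reject H₀: no

Row totals [65, 27, 76], col totals [59, 50, 59], n=168
χ² = (25−22.83)²/22.83 + (14−19.35)²/19.35 + (26−22.83)²/22.83 + (6−9.48)²/9.48 + (9−8.04)²/8.04 + (12−9.48)²/9.48 + (28−26.69)²/26.69 + (27−22.62)²/22.62 + (21−26.69)²/26.69 = 6.3137
df = 4
p-value (upper-tail) = 0.17691
At α=0.1: p ≥ α → fail to reject H₀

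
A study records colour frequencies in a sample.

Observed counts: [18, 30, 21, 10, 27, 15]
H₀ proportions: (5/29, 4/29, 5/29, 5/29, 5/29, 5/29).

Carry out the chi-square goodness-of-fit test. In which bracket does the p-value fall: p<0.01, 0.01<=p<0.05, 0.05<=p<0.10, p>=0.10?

p-value bracket: p<0.01

n = 121; E_i = n·p_i = [20.86, 16.69, 20.86, 20.86, 20.86, 20.86]
χ² = (18−20.86)²/20.86 + (30−16.69)²/16.69 + (21−20.86)²/20.86 + (10−20.86)²/20.86 + (27−20.86)²/20.86 + (15−20.86)²/20.86 = 20.1174
df = 5
p-value (upper-tail) = 0.00119
→ bracket: p<0.01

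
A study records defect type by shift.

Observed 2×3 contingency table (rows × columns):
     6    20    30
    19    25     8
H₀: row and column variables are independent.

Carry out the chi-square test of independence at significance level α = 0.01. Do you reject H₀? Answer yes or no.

Row totals [56, 52], col totals [25, 45, 38], n=108
χ² = (6−12.96)²/12.96 + (20−23.33)²/23.33 + (30−19.70)²/19.70 + (19−12.04)²/12.04 + (25−21.67)²/21.67 + (8−18.30)²/18.30 = 19.9316
df = 2
p-value (upper-tail) = 0.00005
At α=0.01: p < α → reject H₀

reject H₀: yes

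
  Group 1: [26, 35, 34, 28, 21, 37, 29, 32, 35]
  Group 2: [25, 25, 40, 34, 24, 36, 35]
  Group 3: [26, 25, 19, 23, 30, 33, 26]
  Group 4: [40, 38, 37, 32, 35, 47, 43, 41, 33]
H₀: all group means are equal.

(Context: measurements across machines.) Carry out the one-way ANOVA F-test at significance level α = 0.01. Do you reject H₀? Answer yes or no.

reject H₀: yes

Group means [30.78, 31.29, 26.00, 38.44], grand mean 32.000
SSB = Σnᵢ(x̄ᵢ−x̄)² = 642.794; SSW = ΣΣ(x−x̄ᵢ)² = 779.206
MSB = 642.794/3 = 214.2646; MSW = 779.206/28 = 27.8288
F = MSB/MSW = 7.6994
df = (3, 28)
p-value (upper-tail) = 0.00067
At α=0.01: p < α → reject H₀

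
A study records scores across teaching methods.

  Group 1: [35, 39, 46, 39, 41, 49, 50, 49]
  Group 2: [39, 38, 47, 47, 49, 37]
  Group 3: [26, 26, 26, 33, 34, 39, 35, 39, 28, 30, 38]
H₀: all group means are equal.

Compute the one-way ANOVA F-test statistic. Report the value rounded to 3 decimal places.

test statistic = 12.744

Group means [43.50, 42.83, 32.18], grand mean 38.360
SSB = Σnᵢ(x̄ᵢ−x̄)² = 751.290; SSW = ΣΣ(x−x̄ᵢ)² = 648.470
MSB = 751.290/2 = 375.6452; MSW = 648.470/22 = 29.4759
F = MSB/MSW = 12.7441
df = (2, 22)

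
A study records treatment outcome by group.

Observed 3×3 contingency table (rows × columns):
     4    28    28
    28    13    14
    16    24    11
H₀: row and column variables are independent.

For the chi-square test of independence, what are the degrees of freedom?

df = (r−1)(c−1) = (3−1)·(3−1) = 4

degrees of freedom = 4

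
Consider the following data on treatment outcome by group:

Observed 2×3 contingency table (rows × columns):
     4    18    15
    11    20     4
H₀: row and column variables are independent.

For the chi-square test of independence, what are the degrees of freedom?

degrees of freedom = 2

df = (r−1)(c−1) = (2−1)·(3−1) = 2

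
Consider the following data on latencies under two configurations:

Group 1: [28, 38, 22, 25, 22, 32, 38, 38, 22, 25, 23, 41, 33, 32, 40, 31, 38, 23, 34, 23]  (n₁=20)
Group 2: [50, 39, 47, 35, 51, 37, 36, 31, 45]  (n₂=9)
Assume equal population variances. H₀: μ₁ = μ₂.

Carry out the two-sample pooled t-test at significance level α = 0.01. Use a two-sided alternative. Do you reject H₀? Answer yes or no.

reject H₀: yes

x̄₁=30.400, s₁=6.886, n₁=20
x̄₂=41.222, s₂=7.190, n₂=9
s_p² = [19·6.886² + 8·7.190²]/27 = 48.6798
SE = √(s_p²·(1/20+1/9)) = 2.8005
t = (30.400−41.222)/2.8005 = -3.8644
df = 27
p-value (two-sided) = 0.00063
At α=0.01: p < α → reject H₀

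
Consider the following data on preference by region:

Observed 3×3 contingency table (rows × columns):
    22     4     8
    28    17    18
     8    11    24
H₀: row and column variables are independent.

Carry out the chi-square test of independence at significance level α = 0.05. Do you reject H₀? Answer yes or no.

Row totals [34, 63, 43], col totals [58, 32, 50], n=140
χ² = (22−14.09)²/14.09 + (4−7.77)²/7.77 + (8−12.14)²/12.14 + (28−26.10)²/26.10 + (17−14.40)²/14.40 + (18−22.50)²/22.50 + (8−17.81)²/17.81 + (11−9.83)²/9.83 + (24−15.36)²/15.36 = 19.6089
df = 4
p-value (upper-tail) = 0.00060
At α=0.05: p < α → reject H₀

reject H₀: yes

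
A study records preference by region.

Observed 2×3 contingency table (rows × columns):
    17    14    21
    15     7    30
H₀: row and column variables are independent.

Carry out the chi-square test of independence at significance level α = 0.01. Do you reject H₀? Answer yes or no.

Row totals [52, 52], col totals [32, 21, 51], n=104
χ² = (17−16.00)²/16.00 + (14−10.50)²/10.50 + (21−25.50)²/25.50 + (15−16.00)²/16.00 + (7−10.50)²/10.50 + (30−25.50)²/25.50 = 4.0466
df = 2
p-value (upper-tail) = 0.13222
At α=0.01: p ≥ α → fail to reject H₀

reject H₀: no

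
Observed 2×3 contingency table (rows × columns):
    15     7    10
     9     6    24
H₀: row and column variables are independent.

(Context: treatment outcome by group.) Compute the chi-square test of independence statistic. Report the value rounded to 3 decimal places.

Row totals [32, 39], col totals [24, 13, 34], n=71
χ² = (15−10.82)²/10.82 + (7−5.86)²/5.86 + (10−15.32)²/15.32 + (9−13.18)²/13.18 + (6−7.14)²/7.14 + (24−18.68)²/18.68 = 6.7168
df = 2

test statistic = 6.717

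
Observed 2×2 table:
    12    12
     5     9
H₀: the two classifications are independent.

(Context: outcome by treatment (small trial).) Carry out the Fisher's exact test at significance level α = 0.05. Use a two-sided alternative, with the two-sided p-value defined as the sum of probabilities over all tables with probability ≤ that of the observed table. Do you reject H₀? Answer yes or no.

Margins: r₁=24, r₂=14, c₁=17, c₂=21, n=38
p_obs = C(24,12)·C(14,5)/C(38,17); sum pmf over tables with pmf ≤ p_obs
p-value (two-sided) = 0.50568
At α=0.05: p ≥ α → fail to reject H₀

reject H₀: no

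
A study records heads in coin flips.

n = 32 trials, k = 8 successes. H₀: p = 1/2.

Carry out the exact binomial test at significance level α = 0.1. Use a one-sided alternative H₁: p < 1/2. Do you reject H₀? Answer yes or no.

reject H₀: yes

Exact binomial: n=32, k=8, p₀=1/2=0.5000
P(X≤8) from Σ C(n,i)·p₀^i·(1−p₀)^(n−i)
p-value (one-sided, H₁ less) = 0.00350
At α=0.1: p < α → reject H₀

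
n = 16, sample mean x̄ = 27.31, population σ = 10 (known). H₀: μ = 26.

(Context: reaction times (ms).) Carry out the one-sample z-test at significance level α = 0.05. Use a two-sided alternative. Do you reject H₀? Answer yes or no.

reject H₀: no

SE = σ/√n = 10/√16 = 2.5000
z = (x̄−μ₀)/SE = (27.31−26)/2.5000 = 0.5240
p-value (two-sided) = 0.60028
At α=0.05: p ≥ α → fail to reject H₀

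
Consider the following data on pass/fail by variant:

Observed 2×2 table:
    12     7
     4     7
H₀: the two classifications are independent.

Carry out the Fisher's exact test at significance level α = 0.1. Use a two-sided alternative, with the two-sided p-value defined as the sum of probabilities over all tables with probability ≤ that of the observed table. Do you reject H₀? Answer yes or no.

Margins: r₁=19, r₂=11, c₁=16, c₂=14, n=30
p_obs = C(19,12)·C(11,4)/C(30,16); sum pmf over tables with pmf ≤ p_obs
p-value (two-sided) = 0.25677
At α=0.1: p ≥ α → fail to reject H₀

reject H₀: no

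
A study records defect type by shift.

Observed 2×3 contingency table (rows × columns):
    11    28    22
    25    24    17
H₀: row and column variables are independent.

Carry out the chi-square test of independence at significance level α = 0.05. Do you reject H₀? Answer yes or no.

Row totals [61, 66], col totals [36, 52, 39], n=127
χ² = (11−17.29)²/17.29 + (28−24.98)²/24.98 + (22−18.73)²/18.73 + (25−18.71)²/18.71 + (24−27.02)²/27.02 + (17−20.27)²/20.27 = 6.2059
df = 2
p-value (upper-tail) = 0.04492
At α=0.05: p < α → reject H₀

reject H₀: yes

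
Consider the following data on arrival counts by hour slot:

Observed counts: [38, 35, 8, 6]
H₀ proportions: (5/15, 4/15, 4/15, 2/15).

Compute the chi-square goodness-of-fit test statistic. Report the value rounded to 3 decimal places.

test statistic = 21.457

n = 87; E_i = n·p_i = [29.00, 23.20, 23.20, 11.60]
χ² = (38−29.00)²/29.00 + (35−23.20)²/23.20 + (8−23.20)²/23.20 + (6−11.60)²/11.60 = 21.4569
df = 3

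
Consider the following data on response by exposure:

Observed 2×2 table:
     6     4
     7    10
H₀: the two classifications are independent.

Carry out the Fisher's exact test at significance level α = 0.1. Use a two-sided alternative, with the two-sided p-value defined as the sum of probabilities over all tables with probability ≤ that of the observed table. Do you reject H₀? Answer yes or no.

reject H₀: no

Margins: r₁=10, r₂=17, c₁=13, c₂=14, n=27
p_obs = C(10,6)·C(17,7)/C(27,13); sum pmf over tables with pmf ≤ p_obs
p-value (two-sided) = 0.44007
At α=0.1: p ≥ α → fail to reject H₀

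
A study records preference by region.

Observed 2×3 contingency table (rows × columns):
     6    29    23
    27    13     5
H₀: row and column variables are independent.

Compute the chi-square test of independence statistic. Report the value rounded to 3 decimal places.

Row totals [58, 45], col totals [33, 42, 28], n=103
χ² = (6−18.58)²/18.58 + (29−23.65)²/23.65 + (23−15.77)²/15.77 + (27−14.42)²/14.42 + (13−18.35)²/18.35 + (5−12.23)²/12.23 = 29.8653
df = 2

test statistic = 29.865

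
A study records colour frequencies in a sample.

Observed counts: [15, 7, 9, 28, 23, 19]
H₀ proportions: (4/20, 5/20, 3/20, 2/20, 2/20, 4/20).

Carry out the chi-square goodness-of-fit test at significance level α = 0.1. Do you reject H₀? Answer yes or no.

n = 101; E_i = n·p_i = [20.20, 25.25, 15.15, 10.10, 10.10, 20.20]
χ² = (15−20.20)²/20.20 + (7−25.25)²/25.25 + (9−15.15)²/15.15 + (28−10.10)²/10.10 + (23−10.10)²/10.10 + (19−20.20)²/20.20 = 65.2970
df = 5
p-value (upper-tail) = 0.00000
At α=0.1: p < α → reject H₀

reject H₀: yes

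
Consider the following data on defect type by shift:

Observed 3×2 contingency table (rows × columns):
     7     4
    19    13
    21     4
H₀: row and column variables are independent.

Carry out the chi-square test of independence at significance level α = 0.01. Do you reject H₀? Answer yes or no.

Row totals [11, 32, 25], col totals [47, 21], n=68
χ² = (7−7.60)²/7.60 + (4−3.40)²/3.40 + (19−22.12)²/22.12 + (13−9.88)²/9.88 + (21−17.28)²/17.28 + (4−7.72)²/7.72 = 4.1719
df = 2
p-value (upper-tail) = 0.12419
At α=0.01: p ≥ α → fail to reject H₀

reject H₀: no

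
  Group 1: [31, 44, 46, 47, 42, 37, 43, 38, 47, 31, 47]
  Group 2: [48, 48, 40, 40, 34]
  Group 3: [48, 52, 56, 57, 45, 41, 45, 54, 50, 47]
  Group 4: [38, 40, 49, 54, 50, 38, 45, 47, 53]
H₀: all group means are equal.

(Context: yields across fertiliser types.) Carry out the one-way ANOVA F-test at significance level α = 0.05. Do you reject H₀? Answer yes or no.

reject H₀: yes

Group means [41.18, 42.00, 49.50, 46.00], grand mean 44.914
SSB = Σnᵢ(x̄ᵢ−x̄)² = 416.606; SSW = ΣΣ(x−x̄ᵢ)² = 1066.136
MSB = 416.606/3 = 138.8688; MSW = 1066.136/31 = 34.3915
F = MSB/MSW = 4.0379
df = (3, 31)
p-value (upper-tail) = 0.01557
At α=0.05: p < α → reject H₀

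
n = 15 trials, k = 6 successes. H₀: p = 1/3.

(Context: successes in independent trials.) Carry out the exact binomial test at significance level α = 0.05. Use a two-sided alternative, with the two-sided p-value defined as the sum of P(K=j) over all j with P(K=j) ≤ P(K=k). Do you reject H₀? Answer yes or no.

reject H₀: no

Exact binomial: n=15, k=6, p₀=1/3=0.3333
P(X=j) = C(n,j)·p₀^j·(1−p₀)^(n−j); p = Σ P(X=j) over j with P(X=j) ≤ P(X=6)
p-value (two-sided) = 0.59087
At α=0.05: p ≥ α → fail to reject H₀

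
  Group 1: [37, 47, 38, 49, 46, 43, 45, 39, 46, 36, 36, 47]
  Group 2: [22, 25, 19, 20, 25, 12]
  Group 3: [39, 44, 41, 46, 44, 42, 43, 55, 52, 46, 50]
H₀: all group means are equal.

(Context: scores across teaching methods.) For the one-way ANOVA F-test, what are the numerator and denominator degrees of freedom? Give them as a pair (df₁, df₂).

degrees of freedom = [2, 26]

k = 3 groups, N = 29 total
df = (k−1, N−k) = (3−1, 29−3) = (2, 26)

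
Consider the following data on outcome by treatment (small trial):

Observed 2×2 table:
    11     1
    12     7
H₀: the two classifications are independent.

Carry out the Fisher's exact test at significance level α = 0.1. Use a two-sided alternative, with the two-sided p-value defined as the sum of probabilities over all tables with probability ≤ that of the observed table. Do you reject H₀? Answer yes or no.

Margins: r₁=12, r₂=19, c₁=23, c₂=8, n=31
p_obs = C(12,11)·C(19,12)/C(31,23); sum pmf over tables with pmf ≤ p_obs
p-value (two-sided) = 0.10823
At α=0.1: p ≥ α → fail to reject H₀

reject H₀: no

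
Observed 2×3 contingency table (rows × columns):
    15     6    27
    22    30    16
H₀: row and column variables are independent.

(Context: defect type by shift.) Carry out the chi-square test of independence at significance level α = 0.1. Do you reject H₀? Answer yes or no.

Row totals [48, 68], col totals [37, 36, 43], n=116
χ² = (15−15.31)²/15.31 + (6−14.90)²/14.90 + (27−17.79)²/17.79 + (22−21.69)²/21.69 + (30−21.10)²/21.10 + (16−25.21)²/25.21 = 17.2013
df = 2
p-value (upper-tail) = 0.00018
At α=0.1: p < α → reject H₀

reject H₀: yes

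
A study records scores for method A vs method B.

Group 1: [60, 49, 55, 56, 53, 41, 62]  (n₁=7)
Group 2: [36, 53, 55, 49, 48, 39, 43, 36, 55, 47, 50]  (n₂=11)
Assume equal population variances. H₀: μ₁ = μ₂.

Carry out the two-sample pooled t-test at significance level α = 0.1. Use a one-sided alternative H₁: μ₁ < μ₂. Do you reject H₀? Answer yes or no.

x̄₁=53.714, s₁=7.064, n₁=7
x̄₂=46.455, s₂=7.048, n₂=11
s_p² = [6·7.064² + 10·7.048²]/16 = 49.7597
SE = √(s_p²·(1/7+1/11)) = 3.4106
t = (53.714−46.455)/3.4106 = 2.1286
df = 16
p-value (one-sided, H₁ less) = 0.97541
At α=0.1: p ≥ α → fail to reject H₀

reject H₀: no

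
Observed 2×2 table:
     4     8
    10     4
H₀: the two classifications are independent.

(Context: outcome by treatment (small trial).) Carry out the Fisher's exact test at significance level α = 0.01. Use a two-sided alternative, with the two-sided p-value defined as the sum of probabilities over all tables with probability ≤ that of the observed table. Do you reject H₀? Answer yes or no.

Margins: r₁=12, r₂=14, c₁=14, c₂=12, n=26
p_obs = C(12,4)·C(14,10)/C(26,14); sum pmf over tables with pmf ≤ p_obs
p-value (two-sided) = 0.11314
At α=0.01: p ≥ α → fail to reject H₀

reject H₀: no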